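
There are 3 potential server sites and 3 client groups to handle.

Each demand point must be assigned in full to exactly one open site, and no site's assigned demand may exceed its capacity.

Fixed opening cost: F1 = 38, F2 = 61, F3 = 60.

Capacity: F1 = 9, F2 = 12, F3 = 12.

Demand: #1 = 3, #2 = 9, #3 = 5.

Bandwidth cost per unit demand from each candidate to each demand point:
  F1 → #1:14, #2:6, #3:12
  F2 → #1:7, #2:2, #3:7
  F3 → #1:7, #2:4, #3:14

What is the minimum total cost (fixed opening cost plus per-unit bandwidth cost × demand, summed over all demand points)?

Open {F1, F2}; cheapest assignment that respects the capacities:
  F1 (cap 9, load 5): #3 — cost 5×12 = 60
  F2 (cap 12, load 12): #1, #2 — cost 3×7 + 9×2 = 39
  Shipping 99, fixed 99 → total 198.
  Any other capacity-feasible assignment to {F1, F2} ships for at least 99.
Compare {F2, F3}: its best feasible assignment gives total 213.
Compare {F1, F3}: its best feasible assignment gives total 215.
Every other set of open sites that can feasibly serve all demand totals ≥ 213 even under its best assignment. Minimum: 198.

198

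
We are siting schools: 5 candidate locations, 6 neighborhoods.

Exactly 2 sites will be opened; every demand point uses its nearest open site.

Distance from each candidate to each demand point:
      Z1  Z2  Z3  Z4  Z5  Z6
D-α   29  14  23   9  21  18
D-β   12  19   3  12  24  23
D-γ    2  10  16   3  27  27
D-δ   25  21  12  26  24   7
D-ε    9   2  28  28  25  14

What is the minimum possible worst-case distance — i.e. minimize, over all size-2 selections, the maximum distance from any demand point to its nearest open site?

21

Open {D-α, D-β}.
  Farthest demand point is Z5 at distance 21 (to D-α); all others are ≤ 21.
With {D-α, D-γ} the worst case is 21.
With {D-α, D-ε} the worst case is 23.
No size-2 selection achieves below 21.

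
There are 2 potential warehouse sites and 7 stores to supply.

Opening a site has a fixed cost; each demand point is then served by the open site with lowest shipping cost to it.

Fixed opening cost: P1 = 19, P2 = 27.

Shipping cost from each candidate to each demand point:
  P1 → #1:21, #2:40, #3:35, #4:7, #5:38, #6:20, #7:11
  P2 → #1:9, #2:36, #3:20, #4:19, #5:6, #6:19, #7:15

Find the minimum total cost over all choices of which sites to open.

Open {P2}: assign each demand point to its cheapest open site.
  #1→P2 9, #2→P2 36, #3→P2 20, #4→P2 19, #5→P2 6, #6→P2 19, #7→P2 15
  shipping cost 124, fixed 27 → total 151.
Compare {P1, P2}: shipping cost 108 + fixed 46 = 154.
Compare {P1}: shipping cost 172 + fixed 19 = 191.

151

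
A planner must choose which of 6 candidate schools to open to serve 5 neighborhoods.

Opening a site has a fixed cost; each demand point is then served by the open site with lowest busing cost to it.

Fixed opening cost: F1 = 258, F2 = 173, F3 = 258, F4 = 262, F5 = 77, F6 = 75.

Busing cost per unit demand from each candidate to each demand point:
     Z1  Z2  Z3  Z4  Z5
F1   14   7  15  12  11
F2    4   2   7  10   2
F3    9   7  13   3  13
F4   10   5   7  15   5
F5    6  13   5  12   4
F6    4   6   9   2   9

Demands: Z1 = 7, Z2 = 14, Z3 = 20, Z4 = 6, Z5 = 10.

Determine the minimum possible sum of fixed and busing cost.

416

Open {F5, F6}: assign each demand point to its cheapest open site.
  Z1→F6 7×4=28, Z2→F6 14×6=84, Z3→F5 20×5=100, Z4→F6 6×2=12, Z5→F5 10×4=40
  busing cost 264, fixed 152 → total 416.
Compare {F2}: busing cost 276 + fixed 173 = 449.
Compare {F6}: busing cost 394 + fixed 75 = 469.
Compare {F2, F6}: busing cost 228 + fixed 248 = 476.
All other subsets cost ≥ 449. Minimum total cost: 416.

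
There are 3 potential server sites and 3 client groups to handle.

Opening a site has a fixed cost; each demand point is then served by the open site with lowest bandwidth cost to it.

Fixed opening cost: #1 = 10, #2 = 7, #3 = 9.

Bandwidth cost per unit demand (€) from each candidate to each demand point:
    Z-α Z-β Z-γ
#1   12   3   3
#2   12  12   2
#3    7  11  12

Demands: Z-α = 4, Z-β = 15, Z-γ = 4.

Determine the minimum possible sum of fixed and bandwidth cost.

Open {#1, #3}: assign each demand point to its cheapest open site.
  Z-α→#3 4×7=28, Z-β→#1 15×3=45, Z-γ→#1 4×3=12
  bandwidth cost 85, fixed 19 → total 104.
Compare {#1, #2, #3}: bandwidth cost 81 + fixed 26 = 107.
Compare {#1}: bandwidth cost 105 + fixed 10 = 115.
Compare {#1, #2}: bandwidth cost 101 + fixed 17 = 118.
All other subsets cost ≥ 107. Minimum total cost: 104.

104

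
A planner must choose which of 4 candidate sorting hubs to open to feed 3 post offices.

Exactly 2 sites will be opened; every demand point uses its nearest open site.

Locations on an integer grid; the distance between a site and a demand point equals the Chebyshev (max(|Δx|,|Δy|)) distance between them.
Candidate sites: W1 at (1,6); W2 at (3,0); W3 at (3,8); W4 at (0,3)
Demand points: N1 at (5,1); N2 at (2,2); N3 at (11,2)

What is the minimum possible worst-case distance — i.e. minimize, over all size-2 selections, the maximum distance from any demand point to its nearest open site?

Open {W1, W2}.
  Farthest demand point is N3 at distance 8 (to W2); all others are ≤ 8.
With {W1, W3} the worst case is 8.
With {W2, W3} the worst case is 8.
No size-2 selection achieves below 8.

8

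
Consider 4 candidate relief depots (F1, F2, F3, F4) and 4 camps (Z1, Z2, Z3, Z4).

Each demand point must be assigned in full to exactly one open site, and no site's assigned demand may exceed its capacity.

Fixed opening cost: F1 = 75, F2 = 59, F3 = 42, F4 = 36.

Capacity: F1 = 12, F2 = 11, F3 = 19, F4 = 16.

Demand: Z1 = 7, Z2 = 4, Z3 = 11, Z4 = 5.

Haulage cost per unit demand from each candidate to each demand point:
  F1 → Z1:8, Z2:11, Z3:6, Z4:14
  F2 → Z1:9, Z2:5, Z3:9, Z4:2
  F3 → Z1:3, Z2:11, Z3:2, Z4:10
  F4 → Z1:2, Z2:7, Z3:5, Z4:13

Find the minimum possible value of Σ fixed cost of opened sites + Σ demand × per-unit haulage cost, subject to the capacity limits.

Open {F2, F3}; cheapest assignment that respects the capacities:
  F2 (cap 11, load 9): Z2, Z4 — cost 4×5 + 5×2 = 30
  F3 (cap 19, load 18): Z1, Z3 — cost 7×3 + 11×2 = 43
  Shipping 73, fixed 101 → total 174.
  Any other capacity-feasible assignment to {F2, F3} ships for at least 73.
Compare {F3, F4}: its best feasible assignment gives total 192.
Compare {F2, F3, F4}: its best feasible assignment gives total 203.
Every other set of open sites that can feasibly serve all demand totals ≥ 192 even under its best assignment. Minimum: 174.

174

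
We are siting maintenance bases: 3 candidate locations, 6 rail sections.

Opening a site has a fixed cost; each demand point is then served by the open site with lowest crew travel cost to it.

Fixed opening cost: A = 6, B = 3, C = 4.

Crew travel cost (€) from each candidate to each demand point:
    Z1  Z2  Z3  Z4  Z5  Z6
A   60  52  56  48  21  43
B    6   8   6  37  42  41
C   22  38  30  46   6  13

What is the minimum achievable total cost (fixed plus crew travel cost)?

Open {B, C}: assign each demand point to its cheapest open site.
  Z1→B 6, Z2→B 8, Z3→B 6, Z4→B 37, Z5→C 6, Z6→C 13
  crew travel cost 76, fixed 7 → total 83.
Compare {A, B, C}: crew travel cost 76 + fixed 13 = 89.
Compare {A, B}: crew travel cost 119 + fixed 9 = 128.
Compare {B}: crew travel cost 140 + fixed 3 = 143.
All other subsets cost ≥ 89. Minimum total cost: 83.

83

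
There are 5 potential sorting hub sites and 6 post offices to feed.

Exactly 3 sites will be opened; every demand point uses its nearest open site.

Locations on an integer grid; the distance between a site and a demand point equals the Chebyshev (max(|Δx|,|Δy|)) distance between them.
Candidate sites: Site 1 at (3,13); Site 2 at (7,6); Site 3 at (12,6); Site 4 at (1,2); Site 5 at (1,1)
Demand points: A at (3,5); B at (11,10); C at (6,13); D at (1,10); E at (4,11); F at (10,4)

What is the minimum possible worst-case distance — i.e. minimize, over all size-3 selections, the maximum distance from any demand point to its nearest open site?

4

Open {Site 1, Site 2, Site 3}.
  Farthest demand point is A at distance 4 (to Site 2); all others are ≤ 4.
With {Site 1, Site 2, Site 4} the worst case is 4.
With {Site 1, Site 2, Site 5} the worst case is 4.
No size-3 selection achieves below 4.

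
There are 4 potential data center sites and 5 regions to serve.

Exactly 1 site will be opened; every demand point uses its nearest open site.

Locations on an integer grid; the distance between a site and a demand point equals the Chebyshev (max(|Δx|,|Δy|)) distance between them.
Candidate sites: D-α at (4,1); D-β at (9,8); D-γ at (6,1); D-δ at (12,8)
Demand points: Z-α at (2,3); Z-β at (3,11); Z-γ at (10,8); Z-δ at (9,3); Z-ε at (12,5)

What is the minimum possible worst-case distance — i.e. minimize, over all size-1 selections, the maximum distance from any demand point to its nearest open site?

Open {D-β}.
  Farthest demand point is Z-α at distance 7 (to D-β); all others are ≤ 7.
With {D-α} the worst case is 10.
With {D-γ} the worst case is 10.
No size-1 selection achieves below 7.

7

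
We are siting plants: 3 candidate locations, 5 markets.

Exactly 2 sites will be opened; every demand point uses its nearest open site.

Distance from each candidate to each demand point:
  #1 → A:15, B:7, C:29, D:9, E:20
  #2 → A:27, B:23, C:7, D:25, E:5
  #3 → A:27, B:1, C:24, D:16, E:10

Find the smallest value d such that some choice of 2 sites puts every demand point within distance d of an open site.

Open {#1, #2}.
  Farthest demand point is A at distance 15 (to #1); all others are ≤ 15.
With {#1, #3} the worst case is 24.
With {#2, #3} the worst case is 27.
No size-2 selection achieves below 15.

15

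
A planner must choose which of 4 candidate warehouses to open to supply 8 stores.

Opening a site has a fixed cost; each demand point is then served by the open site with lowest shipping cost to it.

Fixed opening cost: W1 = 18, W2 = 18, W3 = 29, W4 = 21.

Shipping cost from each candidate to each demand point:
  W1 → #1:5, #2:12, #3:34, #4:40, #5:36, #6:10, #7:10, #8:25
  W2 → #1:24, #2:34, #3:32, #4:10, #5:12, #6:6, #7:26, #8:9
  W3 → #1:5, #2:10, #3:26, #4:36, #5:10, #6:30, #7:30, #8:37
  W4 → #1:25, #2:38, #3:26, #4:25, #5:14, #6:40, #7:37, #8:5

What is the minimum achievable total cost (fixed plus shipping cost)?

Open {W1, W2}: assign each demand point to its cheapest open site.
  #1→W1 5, #2→W1 12, #3→W2 32, #4→W2 10, #5→W2 12, #6→W2 6, #7→W1 10, #8→W2 9
  shipping cost 96, fixed 36 → total 132.
Compare {W1, W2, W4}: shipping cost 86 + fixed 57 = 143.
Compare {W1, W4}: shipping cost 107 + fixed 39 = 146.
Compare {W2, W3}: shipping cost 102 + fixed 47 = 149.
All other subsets cost ≥ 143. Minimum total cost: 132.

132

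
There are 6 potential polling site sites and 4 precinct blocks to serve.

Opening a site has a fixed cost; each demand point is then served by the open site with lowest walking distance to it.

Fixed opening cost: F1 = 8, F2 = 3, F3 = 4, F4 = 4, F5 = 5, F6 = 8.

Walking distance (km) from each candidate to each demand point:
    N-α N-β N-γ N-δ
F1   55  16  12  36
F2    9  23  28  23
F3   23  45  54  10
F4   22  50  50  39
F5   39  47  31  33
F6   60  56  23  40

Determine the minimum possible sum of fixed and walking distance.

62

Open {F1, F2, F3}: assign each demand point to its cheapest open site.
  N-α→F2 9, N-β→F1 16, N-γ→F1 12, N-δ→F3 10
  walking distance 47, fixed 15 → total 62.
Compare {F1, F2, F3, F4}: walking distance 47 + fixed 19 = 66.
Compare {F1, F2, F3, F5}: walking distance 47 + fixed 20 = 67.
Compare {F1, F2, F3, F6}: walking distance 47 + fixed 23 = 70.
All other subsets cost ≥ 66. Minimum total cost: 62.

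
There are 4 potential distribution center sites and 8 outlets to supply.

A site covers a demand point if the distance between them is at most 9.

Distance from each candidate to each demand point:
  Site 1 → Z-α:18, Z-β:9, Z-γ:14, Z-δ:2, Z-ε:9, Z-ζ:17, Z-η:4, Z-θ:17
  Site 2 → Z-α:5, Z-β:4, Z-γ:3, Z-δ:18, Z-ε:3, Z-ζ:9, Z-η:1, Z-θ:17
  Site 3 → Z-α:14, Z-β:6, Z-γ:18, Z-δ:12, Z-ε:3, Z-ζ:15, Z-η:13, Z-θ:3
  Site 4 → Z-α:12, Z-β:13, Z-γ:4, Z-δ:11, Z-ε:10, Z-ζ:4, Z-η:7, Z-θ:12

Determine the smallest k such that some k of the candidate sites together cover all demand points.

3

Coverage sets (demand points within 9 of each site):
  Site 1: {Z-β, Z-δ, Z-ε, Z-η}
  Site 2: {Z-α, Z-β, Z-γ, Z-ε, Z-ζ, Z-η}
  Site 3: {Z-β, Z-ε, Z-θ}
  Site 4: {Z-γ, Z-ζ, Z-η}
No 2 sites suffice: every size-2 union leaves at least one demand point uncovered.
But {Site 1, Site 2, Site 3} covers everything, so the minimum is 3.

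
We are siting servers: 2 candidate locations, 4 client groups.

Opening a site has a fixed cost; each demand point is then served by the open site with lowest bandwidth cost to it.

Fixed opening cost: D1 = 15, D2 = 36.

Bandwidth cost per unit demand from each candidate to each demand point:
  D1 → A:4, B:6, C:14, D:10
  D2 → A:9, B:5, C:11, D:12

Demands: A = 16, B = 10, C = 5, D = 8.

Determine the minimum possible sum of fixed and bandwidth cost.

289

Open {D1}: assign each demand point to its cheapest open site.
  A→D1 16×4=64, B→D1 10×6=60, C→D1 5×14=70, D→D1 8×10=80
  bandwidth cost 274, fixed 15 → total 289.
Compare {D1, D2}: bandwidth cost 249 + fixed 51 = 300.
Compare {D2}: bandwidth cost 345 + fixed 36 = 381.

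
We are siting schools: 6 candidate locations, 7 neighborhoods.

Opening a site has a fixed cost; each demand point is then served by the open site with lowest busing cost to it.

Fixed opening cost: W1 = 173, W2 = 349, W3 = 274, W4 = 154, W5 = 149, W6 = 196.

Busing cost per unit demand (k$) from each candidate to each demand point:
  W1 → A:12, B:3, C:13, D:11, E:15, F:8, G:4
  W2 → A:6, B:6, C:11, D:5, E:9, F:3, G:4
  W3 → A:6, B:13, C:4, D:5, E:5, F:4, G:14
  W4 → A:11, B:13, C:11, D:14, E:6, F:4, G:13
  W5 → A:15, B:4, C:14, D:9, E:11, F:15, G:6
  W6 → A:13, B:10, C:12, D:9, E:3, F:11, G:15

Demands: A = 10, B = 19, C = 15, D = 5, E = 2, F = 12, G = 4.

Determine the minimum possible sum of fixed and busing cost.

723

Open {W1, W3}: assign each demand point to its cheapest open site.
  A→W3 10×6=60, B→W1 19×3=57, C→W3 15×4=60, D→W3 5×5=25, E→W3 2×5=10, F→W3 12×4=48, G→W1 4×4=16
  busing cost 276, fixed 447 → total 723.
Compare {W3, W5}: busing cost 303 + fixed 423 = 726.
Compare {W1}: busing cost 569 + fixed 173 = 742.
Compare {W3}: busing cost 506 + fixed 274 = 780.
All other subsets cost ≥ 726. Minimum total cost: 723.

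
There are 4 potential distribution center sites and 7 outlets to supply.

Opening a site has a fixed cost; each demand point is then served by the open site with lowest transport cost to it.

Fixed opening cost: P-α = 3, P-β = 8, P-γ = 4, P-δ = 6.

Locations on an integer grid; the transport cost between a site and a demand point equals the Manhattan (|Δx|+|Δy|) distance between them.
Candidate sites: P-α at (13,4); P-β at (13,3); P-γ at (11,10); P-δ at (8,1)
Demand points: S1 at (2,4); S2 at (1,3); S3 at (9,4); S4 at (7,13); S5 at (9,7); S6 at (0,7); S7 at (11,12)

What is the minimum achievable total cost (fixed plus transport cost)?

60

Open {P-γ, P-δ}: assign each demand point to its cheapest open site.
  S1→P-δ 9, S2→P-δ 9, S3→P-δ 4, S4→P-γ 7, S5→P-γ 5, S6→P-γ 14, S7→P-γ 2
  transport cost 50, fixed 10 → total 60.
Compare {P-α, P-γ}: transport cost 56 + fixed 7 = 63.
Compare {P-α, P-γ, P-δ}: transport cost 50 + fixed 13 = 63.
Compare {P-β, P-γ, P-δ}: transport cost 50 + fixed 18 = 68.
All other subsets cost ≥ 63. Minimum total cost: 60.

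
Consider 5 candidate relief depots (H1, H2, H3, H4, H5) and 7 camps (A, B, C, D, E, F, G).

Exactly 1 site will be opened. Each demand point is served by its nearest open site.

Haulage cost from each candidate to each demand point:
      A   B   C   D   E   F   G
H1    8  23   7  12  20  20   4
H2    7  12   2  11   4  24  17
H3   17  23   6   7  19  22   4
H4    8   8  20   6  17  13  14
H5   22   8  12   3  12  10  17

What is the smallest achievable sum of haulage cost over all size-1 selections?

Open {H2}.
  A→H2 7, B→H2 12, C→H2 2, D→H2 11, E→H2 4, F→H2 24, G→H2 17  ⇒ total 77.
Compare {H5}: total 84.
Compare {H4}: total 86.
No size-1 selection does better; minimum is 77.

77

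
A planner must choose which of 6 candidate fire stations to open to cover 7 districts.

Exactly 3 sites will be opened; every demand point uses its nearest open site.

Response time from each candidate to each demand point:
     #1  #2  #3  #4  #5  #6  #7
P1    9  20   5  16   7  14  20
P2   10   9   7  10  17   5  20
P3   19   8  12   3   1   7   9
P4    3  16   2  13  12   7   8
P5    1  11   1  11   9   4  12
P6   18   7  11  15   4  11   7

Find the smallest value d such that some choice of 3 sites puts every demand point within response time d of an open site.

7

Open {P3, P4, P6}.
  Farthest demand point is #2 at response time 7 (to P6); all others are ≤ 7.
With {P3, P5, P6} the worst case is 7.
With {P1, P3, P4} the worst case is 8.
No size-3 selection achieves below 7.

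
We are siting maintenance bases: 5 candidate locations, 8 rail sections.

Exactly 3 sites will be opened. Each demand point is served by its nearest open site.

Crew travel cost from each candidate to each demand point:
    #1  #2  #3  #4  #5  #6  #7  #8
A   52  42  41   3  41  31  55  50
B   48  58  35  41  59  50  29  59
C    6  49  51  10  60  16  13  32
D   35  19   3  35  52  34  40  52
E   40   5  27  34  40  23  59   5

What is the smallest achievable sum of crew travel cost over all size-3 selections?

Open {C, D, E}.
  #1→C 6, #2→E 5, #3→D 3, #4→C 10, #5→E 40, #6→C 16, #7→C 13, #8→E 5  ⇒ total 98.
Compare {A, C, E}: total 115.
Compare {B, C, E}: total 122.
No size-3 selection does better; minimum is 98.

98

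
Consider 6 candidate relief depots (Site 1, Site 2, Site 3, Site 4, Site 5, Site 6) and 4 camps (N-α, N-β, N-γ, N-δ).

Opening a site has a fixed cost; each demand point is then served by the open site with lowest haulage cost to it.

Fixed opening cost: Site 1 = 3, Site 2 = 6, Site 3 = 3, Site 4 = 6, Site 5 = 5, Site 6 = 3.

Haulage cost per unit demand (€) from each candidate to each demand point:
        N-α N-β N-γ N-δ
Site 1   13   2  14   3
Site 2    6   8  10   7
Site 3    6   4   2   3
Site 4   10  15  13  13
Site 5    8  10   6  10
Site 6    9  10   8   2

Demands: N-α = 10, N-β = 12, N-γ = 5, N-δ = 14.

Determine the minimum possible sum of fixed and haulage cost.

131

Open {Site 1, Site 3, Site 6}: assign each demand point to its cheapest open site.
  N-α→Site 3 10×6=60, N-β→Site 1 12×2=24, N-γ→Site 3 5×2=10, N-δ→Site 6 14×2=28
  haulage cost 122, fixed 9 → total 131.
Compare {Site 1, Site 3, Site 5, Site 6}: haulage cost 122 + fixed 14 = 136.
Compare {Site 1, Site 2, Site 3, Site 6}: haulage cost 122 + fixed 15 = 137.
Compare {Site 1, Site 3, Site 4, Site 6}: haulage cost 122 + fixed 15 = 137.
All other subsets cost ≥ 136. Minimum total cost: 131.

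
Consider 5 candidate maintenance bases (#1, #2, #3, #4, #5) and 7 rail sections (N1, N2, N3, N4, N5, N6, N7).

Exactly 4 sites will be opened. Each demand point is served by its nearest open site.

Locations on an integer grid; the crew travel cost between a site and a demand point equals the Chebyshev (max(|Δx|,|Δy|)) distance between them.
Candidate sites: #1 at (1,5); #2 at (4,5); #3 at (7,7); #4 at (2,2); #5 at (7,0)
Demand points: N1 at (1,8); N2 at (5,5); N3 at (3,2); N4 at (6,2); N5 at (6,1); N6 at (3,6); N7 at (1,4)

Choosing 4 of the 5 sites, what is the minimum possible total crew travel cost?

Open {#1, #2, #4, #5}.
  N1→#1 3, N2→#2 1, N3→#4 1, N4→#5 2, N5→#5 1, N6→#2 1, N7→#1 1  ⇒ total 10.
Compare {#2, #3, #4, #5}: total 11.
Compare {#1, #2, #3, #5}: total 12.
No size-4 selection does better; minimum is 10.

10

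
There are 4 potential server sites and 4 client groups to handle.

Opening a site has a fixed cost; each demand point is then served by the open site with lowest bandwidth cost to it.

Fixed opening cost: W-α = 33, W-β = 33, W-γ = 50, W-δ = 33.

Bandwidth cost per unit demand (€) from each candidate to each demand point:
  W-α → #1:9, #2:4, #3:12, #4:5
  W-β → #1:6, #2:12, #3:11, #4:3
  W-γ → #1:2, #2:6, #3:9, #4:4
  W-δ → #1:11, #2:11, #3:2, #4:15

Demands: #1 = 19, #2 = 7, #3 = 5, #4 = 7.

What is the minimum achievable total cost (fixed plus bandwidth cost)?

Open {W-γ, W-δ}: assign each demand point to its cheapest open site.
  #1→W-γ 19×2=38, #2→W-γ 7×6=42, #3→W-δ 5×2=10, #4→W-γ 7×4=28
  bandwidth cost 118, fixed 83 → total 201.
Compare {W-γ}: bandwidth cost 153 + fixed 50 = 203.
Compare {W-α, W-γ, W-δ}: bandwidth cost 104 + fixed 116 = 220.
Compare {W-α, W-γ}: bandwidth cost 139 + fixed 83 = 222.
All other subsets cost ≥ 203. Minimum total cost: 201.

201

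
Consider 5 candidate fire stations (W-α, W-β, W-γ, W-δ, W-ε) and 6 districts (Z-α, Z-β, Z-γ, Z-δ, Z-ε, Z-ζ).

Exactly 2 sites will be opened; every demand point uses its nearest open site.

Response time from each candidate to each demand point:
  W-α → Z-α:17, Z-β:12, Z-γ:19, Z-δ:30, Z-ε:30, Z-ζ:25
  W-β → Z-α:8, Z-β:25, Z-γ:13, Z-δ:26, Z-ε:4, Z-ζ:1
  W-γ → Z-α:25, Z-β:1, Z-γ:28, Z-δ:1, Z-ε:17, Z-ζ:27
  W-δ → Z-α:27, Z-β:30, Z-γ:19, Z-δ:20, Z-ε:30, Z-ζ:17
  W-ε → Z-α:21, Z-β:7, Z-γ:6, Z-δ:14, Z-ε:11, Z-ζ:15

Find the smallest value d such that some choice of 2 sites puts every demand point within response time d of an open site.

Open {W-β, W-γ}.
  Farthest demand point is Z-γ at response time 13 (to W-β); all others are ≤ 13.
With {W-β, W-ε} the worst case is 14.
With {W-α, W-ε} the worst case is 17.
No size-2 selection achieves below 13.

13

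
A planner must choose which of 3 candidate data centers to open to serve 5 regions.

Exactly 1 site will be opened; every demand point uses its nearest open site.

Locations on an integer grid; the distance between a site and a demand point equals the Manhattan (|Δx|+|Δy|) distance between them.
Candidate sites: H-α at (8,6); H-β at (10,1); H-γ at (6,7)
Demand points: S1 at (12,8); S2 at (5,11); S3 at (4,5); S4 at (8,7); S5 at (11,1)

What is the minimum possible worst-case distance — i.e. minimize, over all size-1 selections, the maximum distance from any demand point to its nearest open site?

Open {H-α}.
  Farthest demand point is S2 at distance 8 (to H-α); all others are ≤ 8.
With {H-γ} the worst case is 11.
With {H-β} the worst case is 15.
No size-1 selection achieves below 8.

8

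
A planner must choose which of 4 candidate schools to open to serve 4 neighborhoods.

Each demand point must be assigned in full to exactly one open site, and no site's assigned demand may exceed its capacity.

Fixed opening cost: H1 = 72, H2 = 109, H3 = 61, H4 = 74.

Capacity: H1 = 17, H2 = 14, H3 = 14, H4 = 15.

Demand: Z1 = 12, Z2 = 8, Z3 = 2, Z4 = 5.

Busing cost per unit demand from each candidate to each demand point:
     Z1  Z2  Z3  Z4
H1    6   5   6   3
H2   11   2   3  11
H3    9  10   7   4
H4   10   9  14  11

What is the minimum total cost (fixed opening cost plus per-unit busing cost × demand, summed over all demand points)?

290

Open {H1, H2}; cheapest assignment that respects the capacities:
  H1 (cap 17, load 17): Z1, Z4 — cost 12×6 + 5×3 = 87
  H2 (cap 14, load 10): Z2, Z3 — cost 8×2 + 2×3 = 22
  Shipping 109, fixed 181 → total 290.
  Any other capacity-feasible assignment to {H1, H2} ships for at least 109.
Compare {H1, H3}: its best feasible assignment gives total 308.
Compare {H1, H4}: its best feasible assignment gives total 333.
Every other set of open sites that can feasibly serve all demand totals ≥ 308 even under its best assignment. Minimum: 290.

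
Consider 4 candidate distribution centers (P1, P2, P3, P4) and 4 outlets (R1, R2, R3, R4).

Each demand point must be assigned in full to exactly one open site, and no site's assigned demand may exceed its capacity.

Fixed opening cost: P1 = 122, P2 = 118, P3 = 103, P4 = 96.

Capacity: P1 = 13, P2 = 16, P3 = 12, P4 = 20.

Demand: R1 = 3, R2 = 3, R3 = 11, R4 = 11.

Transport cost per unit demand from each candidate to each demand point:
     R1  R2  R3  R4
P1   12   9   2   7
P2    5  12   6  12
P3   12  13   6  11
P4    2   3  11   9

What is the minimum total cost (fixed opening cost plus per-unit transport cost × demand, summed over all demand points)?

354

Open {P1, P4}; cheapest assignment that respects the capacities:
  P1 (cap 13, load 11): R3 — cost 11×2 = 22
  P4 (cap 20, load 17): R1, R2, R4 — cost 3×2 + 3×3 + 11×9 = 114
  Shipping 136, fixed 218 → total 354.
  Any other capacity-feasible assignment to {P1, P4} ships for at least 136.
Compare {P3, P4}: its best feasible assignment gives total 379.
Compare {P2, P4}: its best feasible assignment gives total 394.
Every other set of open sites that can feasibly serve all demand totals ≥ 379 even under its best assignment. Minimum: 354.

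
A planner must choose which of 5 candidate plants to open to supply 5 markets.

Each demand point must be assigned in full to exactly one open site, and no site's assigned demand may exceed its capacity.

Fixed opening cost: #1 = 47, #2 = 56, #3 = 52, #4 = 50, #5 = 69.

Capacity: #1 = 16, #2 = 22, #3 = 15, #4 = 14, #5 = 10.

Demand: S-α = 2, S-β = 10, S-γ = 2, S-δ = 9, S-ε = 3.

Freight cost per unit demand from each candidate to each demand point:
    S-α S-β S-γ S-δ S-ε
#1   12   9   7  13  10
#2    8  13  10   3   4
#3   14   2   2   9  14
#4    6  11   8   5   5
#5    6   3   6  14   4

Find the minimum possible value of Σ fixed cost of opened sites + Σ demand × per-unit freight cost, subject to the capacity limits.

Open {#2, #3}; cheapest assignment that respects the capacities:
  #2 (cap 22, load 14): S-α, S-δ, S-ε — cost 2×8 + 9×3 + 3×4 = 55
  #3 (cap 15, load 12): S-β, S-γ — cost 10×2 + 2×2 = 24
  Shipping 79, fixed 108 → total 187.
  Any other capacity-feasible assignment to {#2, #3} ships for at least 79.
Compare {#3, #4}: its best feasible assignment gives total 198.
Compare {#2, #5}: its best feasible assignment gives total 230.
Every other set of open sites that can feasibly serve all demand totals ≥ 198 even under its best assignment. Minimum: 187.

187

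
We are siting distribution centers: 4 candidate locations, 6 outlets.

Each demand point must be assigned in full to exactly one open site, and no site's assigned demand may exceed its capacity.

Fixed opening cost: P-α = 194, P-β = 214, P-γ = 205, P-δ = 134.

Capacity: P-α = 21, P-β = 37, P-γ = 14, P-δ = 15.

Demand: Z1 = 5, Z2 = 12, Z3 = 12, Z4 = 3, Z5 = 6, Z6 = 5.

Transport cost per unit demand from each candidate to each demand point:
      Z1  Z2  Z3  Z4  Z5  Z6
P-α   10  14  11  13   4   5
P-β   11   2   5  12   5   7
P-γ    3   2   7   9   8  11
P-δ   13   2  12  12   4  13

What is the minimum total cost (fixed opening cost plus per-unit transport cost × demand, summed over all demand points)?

Open {P-β, P-δ}; cheapest assignment that respects the capacities:
  P-β (cap 37, load 37): Z1, Z2, Z3, Z4, Z6 — cost 5×11 + 12×2 + 12×5 + 3×12 + 5×7 = 210
  P-δ (cap 15, load 6): Z5 — cost 6×4 = 24
  Shipping 234, fixed 348 → total 582.
  Any other capacity-feasible assignment to {P-β, P-δ} ships for at least 234.
Compare {P-β, P-γ}: its best feasible assignment gives total 610.
Compare {P-α, P-β}: its best feasible assignment gives total 627.
Every other set of open sites that can feasibly serve all demand totals ≥ 610 even under its best assignment. Minimum: 582.

582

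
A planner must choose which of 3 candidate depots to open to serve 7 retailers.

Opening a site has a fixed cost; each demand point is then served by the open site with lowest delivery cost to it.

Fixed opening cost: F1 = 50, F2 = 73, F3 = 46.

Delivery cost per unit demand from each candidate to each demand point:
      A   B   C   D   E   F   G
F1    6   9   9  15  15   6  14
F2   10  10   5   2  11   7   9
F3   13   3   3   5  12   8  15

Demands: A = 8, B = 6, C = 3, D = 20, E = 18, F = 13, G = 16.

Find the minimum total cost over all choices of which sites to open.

Open {F2, F3}: assign each demand point to its cheapest open site.
  A→F2 8×10=80, B→F3 6×3=18, C→F3 3×3=9, D→F2 20×2=40, E→F2 18×11=198, F→F2 13×7=91, G→F2 16×9=144
  delivery cost 580, fixed 119 → total 699.
Compare {F1, F2}: delivery cost 577 + fixed 123 = 700.
Compare {F2}: delivery cost 628 + fixed 73 = 701.
Compare {F1, F2, F3}: delivery cost 535 + fixed 169 = 704.
All other subsets cost ≥ 700. Minimum total cost: 699.

699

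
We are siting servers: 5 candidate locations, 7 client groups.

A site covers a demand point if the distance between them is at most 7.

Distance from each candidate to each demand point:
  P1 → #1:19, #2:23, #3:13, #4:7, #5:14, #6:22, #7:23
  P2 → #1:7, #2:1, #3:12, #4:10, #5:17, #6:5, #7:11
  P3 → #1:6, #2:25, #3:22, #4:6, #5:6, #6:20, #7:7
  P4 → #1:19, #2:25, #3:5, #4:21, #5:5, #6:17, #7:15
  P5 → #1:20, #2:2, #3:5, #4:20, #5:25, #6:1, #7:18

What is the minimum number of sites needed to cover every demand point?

2

Coverage sets (demand points within 7 of each site):
  P1: {#4}
  P2: {#1, #2, #6}
  P3: {#1, #4, #5, #7}
  P4: {#3, #5}
  P5: {#2, #3, #6}
No single site covers all 7 demand points.
But {P3, P5} covers everything, so the minimum is 2.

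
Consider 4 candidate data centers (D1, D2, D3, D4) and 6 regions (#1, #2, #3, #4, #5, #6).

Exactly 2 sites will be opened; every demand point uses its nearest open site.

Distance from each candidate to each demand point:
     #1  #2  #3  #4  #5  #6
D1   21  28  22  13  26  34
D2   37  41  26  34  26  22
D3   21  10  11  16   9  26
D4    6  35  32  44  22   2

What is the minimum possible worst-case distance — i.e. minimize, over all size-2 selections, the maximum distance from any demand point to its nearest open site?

16

Open {D3, D4}.
  Farthest demand point is #4 at distance 16 (to D3); all others are ≤ 16.
With {D2, D3} the worst case is 22.
With {D1, D3} the worst case is 26.
No size-2 selection achieves below 16.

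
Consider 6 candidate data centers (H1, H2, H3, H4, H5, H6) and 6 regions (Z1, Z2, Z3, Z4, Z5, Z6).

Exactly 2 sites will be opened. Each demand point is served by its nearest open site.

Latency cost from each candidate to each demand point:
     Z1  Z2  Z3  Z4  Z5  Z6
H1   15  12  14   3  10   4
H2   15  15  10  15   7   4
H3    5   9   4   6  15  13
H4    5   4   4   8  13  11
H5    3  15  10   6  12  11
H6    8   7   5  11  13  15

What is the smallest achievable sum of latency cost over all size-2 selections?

Open {H1, H4}.
  Z1→H4 5, Z2→H4 4, Z3→H4 4, Z4→H1 3, Z5→H1 10, Z6→H1 4  ⇒ total 30.
Compare {H2, H4}: total 32.
Compare {H1, H3}: total 35.
No size-2 selection does better; minimum is 30.

30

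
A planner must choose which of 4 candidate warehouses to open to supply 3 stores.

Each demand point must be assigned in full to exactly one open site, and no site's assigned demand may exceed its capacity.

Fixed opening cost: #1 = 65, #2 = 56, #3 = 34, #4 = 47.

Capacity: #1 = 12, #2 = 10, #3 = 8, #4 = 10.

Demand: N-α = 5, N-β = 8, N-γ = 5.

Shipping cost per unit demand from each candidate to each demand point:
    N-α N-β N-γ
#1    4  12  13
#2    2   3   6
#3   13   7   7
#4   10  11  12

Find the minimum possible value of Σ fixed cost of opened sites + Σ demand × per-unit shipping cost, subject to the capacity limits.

Open {#2, #3}; cheapest assignment that respects the capacities:
  #2 (cap 10, load 10): N-α, N-γ — cost 5×2 + 5×6 = 40
  #3 (cap 8, load 8): N-β — cost 8×7 = 56
  Shipping 96, fixed 90 → total 186.
  Any other capacity-feasible assignment to {#2, #3} ships for at least 96.
Compare {#1, #2}: its best feasible assignment gives total 230.
Compare {#2, #4}: its best feasible assignment gives total 231.
Every other set of open sites that can feasibly serve all demand totals ≥ 230 even under its best assignment. Minimum: 186.

186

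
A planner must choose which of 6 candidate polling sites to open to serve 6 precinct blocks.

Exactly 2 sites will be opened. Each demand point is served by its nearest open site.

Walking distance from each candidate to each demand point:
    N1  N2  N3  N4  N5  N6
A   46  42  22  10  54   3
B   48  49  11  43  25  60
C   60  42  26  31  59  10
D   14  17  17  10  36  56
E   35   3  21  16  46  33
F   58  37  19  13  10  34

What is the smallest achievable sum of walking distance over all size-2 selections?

97

Open {A, D}.
  N1→D 14, N2→D 17, N3→D 17, N4→A 10, N5→D 36, N6→A 3  ⇒ total 97.
Compare {D, F}: total 102.
Compare {C, D}: total 104.
No size-2 selection does better; minimum is 97.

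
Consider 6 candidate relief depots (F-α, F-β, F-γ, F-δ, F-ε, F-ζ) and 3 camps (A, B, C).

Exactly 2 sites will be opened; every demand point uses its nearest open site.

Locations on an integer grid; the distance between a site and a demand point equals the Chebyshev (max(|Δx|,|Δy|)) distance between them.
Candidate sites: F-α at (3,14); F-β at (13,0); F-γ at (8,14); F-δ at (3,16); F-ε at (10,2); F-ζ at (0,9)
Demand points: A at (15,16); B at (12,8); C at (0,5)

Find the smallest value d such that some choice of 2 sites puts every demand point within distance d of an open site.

Open {F-γ, F-ζ}.
  Farthest demand point is A at distance 7 (to F-γ); all others are ≤ 7.
With {F-α, F-γ} the worst case is 9.
With {F-β, F-γ} the worst case is 9.
No size-2 selection achieves below 7.

7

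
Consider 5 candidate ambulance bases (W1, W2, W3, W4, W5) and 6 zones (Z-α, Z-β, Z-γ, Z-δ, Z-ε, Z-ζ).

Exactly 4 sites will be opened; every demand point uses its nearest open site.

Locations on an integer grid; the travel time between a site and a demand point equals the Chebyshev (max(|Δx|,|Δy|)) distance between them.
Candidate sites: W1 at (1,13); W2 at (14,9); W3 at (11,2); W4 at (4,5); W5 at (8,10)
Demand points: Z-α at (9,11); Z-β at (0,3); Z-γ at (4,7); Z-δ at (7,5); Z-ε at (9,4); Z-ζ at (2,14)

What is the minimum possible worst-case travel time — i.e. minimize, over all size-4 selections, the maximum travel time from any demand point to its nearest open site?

Open {W1, W3, W4, W5}.
  Farthest demand point is Z-β at travel time 4 (to W4); all others are ≤ 4.
With {W1, W2, W3, W4} the worst case is 5.
With {W1, W2, W4, W5} the worst case is 5.
No size-4 selection achieves below 4.

4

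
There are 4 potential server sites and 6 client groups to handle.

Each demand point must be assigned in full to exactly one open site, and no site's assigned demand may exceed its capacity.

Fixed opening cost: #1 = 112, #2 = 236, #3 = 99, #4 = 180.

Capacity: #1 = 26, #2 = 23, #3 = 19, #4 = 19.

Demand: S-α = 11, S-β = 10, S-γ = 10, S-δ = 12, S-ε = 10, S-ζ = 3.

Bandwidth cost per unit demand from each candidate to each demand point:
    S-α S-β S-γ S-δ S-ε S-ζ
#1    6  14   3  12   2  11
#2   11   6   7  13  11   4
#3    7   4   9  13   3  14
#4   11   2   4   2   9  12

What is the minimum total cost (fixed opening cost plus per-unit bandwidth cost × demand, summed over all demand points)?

Open {#1, #2, #4}; cheapest assignment that respects the capacities:
  #1 (cap 26, load 21): S-α, S-ε — cost 11×6 + 10×2 = 86
  #2 (cap 23, load 23): S-β, S-γ, S-ζ — cost 10×6 + 10×7 + 3×4 = 142
  #4 (cap 19, load 12): S-δ — cost 12×2 = 24
  Shipping 252, fixed 528 → total 780.
  Any other capacity-feasible assignment to {#1, #2, #4} ships for at least 252.
Compare {#1, #2, #3}: its best feasible assignment gives total 822.
Compare {#1, #2, #3, #4}: its best feasible assignment gives total 849.
Every other set of open sites that can feasibly serve all demand totals ≥ 822 even under its best assignment. Minimum: 780.

780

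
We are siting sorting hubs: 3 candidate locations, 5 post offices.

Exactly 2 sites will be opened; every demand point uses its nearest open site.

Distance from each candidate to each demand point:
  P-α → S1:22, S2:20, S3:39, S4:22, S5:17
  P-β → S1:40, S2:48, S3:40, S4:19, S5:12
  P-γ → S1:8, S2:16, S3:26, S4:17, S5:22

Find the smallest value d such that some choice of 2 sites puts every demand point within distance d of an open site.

26

Open {P-α, P-γ}.
  Farthest demand point is S3 at distance 26 (to P-γ); all others are ≤ 26.
With {P-β, P-γ} the worst case is 26.
With {P-α, P-β} the worst case is 39.
No size-2 selection achieves below 26.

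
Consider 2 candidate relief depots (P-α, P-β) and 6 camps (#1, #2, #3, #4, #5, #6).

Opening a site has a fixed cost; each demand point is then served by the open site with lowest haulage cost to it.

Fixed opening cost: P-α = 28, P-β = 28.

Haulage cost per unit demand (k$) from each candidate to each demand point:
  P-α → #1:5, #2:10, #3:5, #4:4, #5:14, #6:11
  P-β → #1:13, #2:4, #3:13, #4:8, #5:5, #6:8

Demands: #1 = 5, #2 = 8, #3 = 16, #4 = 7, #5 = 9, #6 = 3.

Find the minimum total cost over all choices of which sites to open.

290

Open {P-α, P-β}: assign each demand point to its cheapest open site.
  #1→P-α 5×5=25, #2→P-β 8×4=32, #3→P-α 16×5=80, #4→P-α 7×4=28, #5→P-β 9×5=45, #6→P-β 3×8=24
  haulage cost 234, fixed 56 → total 290.
Compare {P-α}: haulage cost 372 + fixed 28 = 400.
Compare {P-β}: haulage cost 430 + fixed 28 = 458.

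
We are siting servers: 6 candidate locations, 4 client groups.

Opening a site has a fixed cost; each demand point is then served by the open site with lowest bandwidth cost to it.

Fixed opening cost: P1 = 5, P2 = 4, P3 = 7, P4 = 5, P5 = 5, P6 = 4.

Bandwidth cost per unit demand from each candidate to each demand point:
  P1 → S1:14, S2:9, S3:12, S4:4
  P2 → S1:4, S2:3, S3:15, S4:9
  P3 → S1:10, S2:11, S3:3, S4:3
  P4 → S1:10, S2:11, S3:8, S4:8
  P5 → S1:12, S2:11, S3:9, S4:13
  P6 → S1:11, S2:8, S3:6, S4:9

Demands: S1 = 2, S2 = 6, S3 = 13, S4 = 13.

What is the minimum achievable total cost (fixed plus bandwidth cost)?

115

Open {P2, P3}: assign each demand point to its cheapest open site.
  S1→P2 2×4=8, S2→P2 6×3=18, S3→P3 13×3=39, S4→P3 13×3=39
  bandwidth cost 104, fixed 11 → total 115.
Compare {P2, P3, P6}: bandwidth cost 104 + fixed 15 = 119.
Compare {P1, P2, P3}: bandwidth cost 104 + fixed 16 = 120.
Compare {P2, P3, P4}: bandwidth cost 104 + fixed 16 = 120.
All other subsets cost ≥ 119. Minimum total cost: 115.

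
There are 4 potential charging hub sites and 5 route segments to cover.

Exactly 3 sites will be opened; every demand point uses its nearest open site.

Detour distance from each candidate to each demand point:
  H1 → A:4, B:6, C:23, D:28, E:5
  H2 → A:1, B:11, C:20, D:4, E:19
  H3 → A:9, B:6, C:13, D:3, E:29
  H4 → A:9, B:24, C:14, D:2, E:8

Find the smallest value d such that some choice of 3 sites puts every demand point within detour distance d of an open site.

Open {H1, H2, H3}.
  Farthest demand point is C at detour distance 13 (to H3); all others are ≤ 13.
With {H1, H3, H4} the worst case is 13.
With {H2, H3, H4} the worst case is 13.
No size-3 selection achieves below 13.

13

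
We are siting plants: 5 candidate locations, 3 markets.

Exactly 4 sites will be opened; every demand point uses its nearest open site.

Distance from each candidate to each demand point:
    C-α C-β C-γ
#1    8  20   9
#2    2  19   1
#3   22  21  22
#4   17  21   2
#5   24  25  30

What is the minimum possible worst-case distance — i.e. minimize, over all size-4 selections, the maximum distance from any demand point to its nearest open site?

19

Open {#1, #2, #3, #4}.
  Farthest demand point is C-β at distance 19 (to #2); all others are ≤ 19.
With {#1, #2, #3, #5} the worst case is 19.
With {#1, #2, #4, #5} the worst case is 19.
No size-4 selection achieves below 19.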